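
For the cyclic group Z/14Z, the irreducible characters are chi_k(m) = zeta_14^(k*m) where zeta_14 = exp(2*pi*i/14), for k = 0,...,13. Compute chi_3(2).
chi_3(2) = zeta_14^6 = exp(6*I*pi/7)

Reasoning: chi_3(2) = zeta_14^(3*2) = zeta_14^6. Since zeta_14^14 = 1, this equals zeta_14^6 = exp(2*pi*i*6/14) = exp(6*I*pi/7).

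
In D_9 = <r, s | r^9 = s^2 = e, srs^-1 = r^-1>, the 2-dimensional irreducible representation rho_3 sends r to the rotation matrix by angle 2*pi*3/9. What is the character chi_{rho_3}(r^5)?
chi_{rho_3}(r^5) = 2*cos(2*pi*3*5/9) = -1

Derivation: rho_3(r^5) is rotation by angle 2*pi*3*5/9, whose trace is 2*cos(2*pi*3*5/9) = -1.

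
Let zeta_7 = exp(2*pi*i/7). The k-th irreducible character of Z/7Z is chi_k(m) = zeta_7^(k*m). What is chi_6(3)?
chi_6(3) = zeta_7^18 = exp(-6*I*pi/7)

Reasoning: chi_6(3) = zeta_7^(6*3) = zeta_7^18. Since zeta_7^7 = 1, this equals zeta_7^4 = exp(2*pi*i*4/7) = exp(-6*I*pi/7).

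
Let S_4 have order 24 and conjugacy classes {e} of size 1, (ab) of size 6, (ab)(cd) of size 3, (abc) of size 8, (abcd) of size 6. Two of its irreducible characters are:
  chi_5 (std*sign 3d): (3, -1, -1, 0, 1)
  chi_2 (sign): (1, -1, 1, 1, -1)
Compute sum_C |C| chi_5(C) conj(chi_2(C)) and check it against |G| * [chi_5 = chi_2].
Sum = 0; so <chi_5, chi_2> = 0 (distinct irreducibles are orthogonal).

Argument: Compute term by term over conjugacy classes (|C| * chi_5(C) * conj(chi_2(C))):
  1*(3)*conj(1) + 6*(-1)*conj(-1) + 3*(-1)*conj(1) + 8*(0)*conj(1) + 6*(1)*conj(-1)
  = (3) + (6) + (-3) + (0) + (-6)
  = 0.
Dividing by |G| = 24 gives 0/24 = 0, matching the row-orthogonality relation <chi_5, chi_2> = [chi_5 = chi_2].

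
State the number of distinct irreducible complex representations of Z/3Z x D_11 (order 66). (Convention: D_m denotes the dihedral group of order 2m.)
21

Details: The number of irreducible complex representations of a finite group equals its number of conjugacy classes. For a direct product, #classes(G x H) = #classes(G) * #classes(H). Z/3Z has 3 classes (abelian), D_11 has 7 classes, so 3 * 7 = 21, so Z/3Z x D_11 (order 66) has exactly 21 irreducible complex representations.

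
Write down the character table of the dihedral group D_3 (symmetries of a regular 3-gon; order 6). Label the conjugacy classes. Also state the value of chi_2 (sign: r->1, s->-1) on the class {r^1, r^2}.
Conjugacy classes: {e} of size 1, {r^1, r^2} of size 2, {s, sr, ..., sr^2} of size 3.
Character table:
  irrep \ class              {e} (size 1)  {r^1, r^2} (size 2)  {s, sr, ..., sr^2} (size 3)
  chi_1 (triv)               1             1                    1                          
  chi_2 (sign: r->1, s->-1)  1             1                    -1                         
  chi_3 (2d, j=1)            2             -1                   0                          

Spot check: chi_2 (sign: r->1, s->-1) on {r^1, r^2} = 1.

Working: D_3 has order 2*3 = 6 with 3 conjugacy classes, hence 3 irreducibles. Sum of squared dims 1 + 1 + 4 = 6 = |G|. Linear characters come from the abelianisation; the 2-dimensional irreps have character r^k -> 2*cos(2*pi*j*k/3), reflections -> 0.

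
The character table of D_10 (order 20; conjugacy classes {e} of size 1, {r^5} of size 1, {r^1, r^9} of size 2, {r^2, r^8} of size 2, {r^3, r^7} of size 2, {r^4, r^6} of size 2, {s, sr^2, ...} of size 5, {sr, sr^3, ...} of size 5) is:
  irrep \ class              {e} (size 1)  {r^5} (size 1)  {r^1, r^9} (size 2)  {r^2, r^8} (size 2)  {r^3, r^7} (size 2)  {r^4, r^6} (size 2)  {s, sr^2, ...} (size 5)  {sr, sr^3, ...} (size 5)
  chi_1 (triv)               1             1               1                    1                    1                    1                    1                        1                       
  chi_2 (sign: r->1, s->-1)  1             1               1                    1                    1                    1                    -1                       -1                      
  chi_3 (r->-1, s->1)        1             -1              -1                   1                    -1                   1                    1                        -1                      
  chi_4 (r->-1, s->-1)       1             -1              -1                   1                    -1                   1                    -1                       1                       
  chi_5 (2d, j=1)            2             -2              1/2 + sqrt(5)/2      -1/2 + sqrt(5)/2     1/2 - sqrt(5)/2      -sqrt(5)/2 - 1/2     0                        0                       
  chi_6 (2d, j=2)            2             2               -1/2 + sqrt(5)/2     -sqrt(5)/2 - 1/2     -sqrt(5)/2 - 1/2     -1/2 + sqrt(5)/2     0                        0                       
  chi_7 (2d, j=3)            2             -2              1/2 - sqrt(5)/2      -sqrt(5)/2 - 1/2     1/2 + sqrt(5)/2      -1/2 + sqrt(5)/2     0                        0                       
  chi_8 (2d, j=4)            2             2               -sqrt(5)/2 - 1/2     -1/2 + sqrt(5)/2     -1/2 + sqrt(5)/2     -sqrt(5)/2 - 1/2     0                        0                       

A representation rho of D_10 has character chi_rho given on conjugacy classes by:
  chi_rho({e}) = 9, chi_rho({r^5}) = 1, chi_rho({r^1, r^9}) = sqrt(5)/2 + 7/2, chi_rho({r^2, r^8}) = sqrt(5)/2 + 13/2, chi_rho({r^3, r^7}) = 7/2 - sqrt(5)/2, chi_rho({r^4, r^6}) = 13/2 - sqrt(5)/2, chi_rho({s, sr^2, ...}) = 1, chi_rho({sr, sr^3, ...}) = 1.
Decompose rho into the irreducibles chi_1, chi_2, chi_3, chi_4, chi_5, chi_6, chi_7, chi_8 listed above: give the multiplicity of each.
Multiplicities: chi_1: 3, chi_2: 2, chi_3: 1, chi_4: 1, chi_5: 1, chi_6: 0, chi_7: 0, chi_8: 0.

Solution. Use <chi_rho, chi> = (1/|G|) sum_C |C| * chi_rho(C) * conj(chi(C)) with |G| = 20 for each irreducible chi in the table:
  <chi_rho, chi_1> = (1/20)[1*(9)*conj(1) + 1*(1)*conj(1) + 2*(sqrt(5)/2 + 7/2)*conj(1) + 2*(sqrt(5)/2 + 13/2)*conj(1) + 2*(7/2 - sqrt(5)/2)*conj(1) + 2*(13/2 - sqrt(5)/2)*conj(1) + 5*(1)*conj(1) + 5*(1)*conj(1)]
      = (1/20)[(9) + (1) + (sqrt(5) + 7) + (sqrt(5) + 13) + (7 - sqrt(5)) + (13 - sqrt(5)) + (5) + (5)] = 60/20 = 3
  <chi_rho, chi_2> = (1/20)[1*(9)*conj(1) + 1*(1)*conj(1) + 2*(sqrt(5)/2 + 7/2)*conj(1) + 2*(sqrt(5)/2 + 13/2)*conj(1) + 2*(7/2 - sqrt(5)/2)*conj(1) + 2*(13/2 - sqrt(5)/2)*conj(1) + 5*(1)*conj(-1) + 5*(1)*conj(-1)]
      = (1/20)[(9) + (1) + (sqrt(5) + 7) + (sqrt(5) + 13) + (7 - sqrt(5)) + (13 - sqrt(5)) + (-5) + (-5)] = 40/20 = 2
  <chi_rho, chi_3> = (1/20)[1*(9)*conj(1) + 1*(1)*conj(-1) + 2*(sqrt(5)/2 + 7/2)*conj(-1) + 2*(sqrt(5)/2 + 13/2)*conj(1) + 2*(7/2 - sqrt(5)/2)*conj(-1) + 2*(13/2 - sqrt(5)/2)*conj(1) + 5*(1)*conj(1) + 5*(1)*conj(-1)]
      = (1/20)[(9) + (-1) + (-7 - sqrt(5)) + (sqrt(5) + 13) + (-7 + sqrt(5)) + (13 - sqrt(5)) + (5) + (-5)] = 20/20 = 1
  <chi_rho, chi_4> = (1/20)[1*(9)*conj(1) + 1*(1)*conj(-1) + 2*(sqrt(5)/2 + 7/2)*conj(-1) + 2*(sqrt(5)/2 + 13/2)*conj(1) + 2*(7/2 - sqrt(5)/2)*conj(-1) + 2*(13/2 - sqrt(5)/2)*conj(1) + 5*(1)*conj(-1) + 5*(1)*conj(1)]
      = (1/20)[(9) + (-1) + (-7 - sqrt(5)) + (sqrt(5) + 13) + (-7 + sqrt(5)) + (13 - sqrt(5)) + (-5) + (5)] = 20/20 = 1
  <chi_rho, chi_5> = (1/20)[1*(9)*conj(2) + 1*(1)*conj(-2) + 2*(sqrt(5)/2 + 7/2)*conj(1/2 + sqrt(5)/2) + 2*(sqrt(5)/2 + 13/2)*conj(-1/2 + sqrt(5)/2) + 2*(7/2 - sqrt(5)/2)*conj(1/2 - sqrt(5)/2) + 2*(13/2 - sqrt(5)/2)*conj(-sqrt(5)/2 - 1/2) + 5*(1)*conj(0) + 5*(1)*conj(0)]
      = (1/20)[(18) + (-2) + (6 + 4*sqrt(5)) + (-4 + 6*sqrt(5)) + (6 - 4*sqrt(5)) + (-6*sqrt(5) - 4) + (0) + (0)] = 20/20 = 1
  <chi_rho, chi_6> = (1/20)[1*(9)*conj(2) + 1*(1)*conj(2) + 2*(sqrt(5)/2 + 7/2)*conj(-1/2 + sqrt(5)/2) + 2*(sqrt(5)/2 + 13/2)*conj(-sqrt(5)/2 - 1/2) + 2*(7/2 - sqrt(5)/2)*conj(-sqrt(5)/2 - 1/2) + 2*(13/2 - sqrt(5)/2)*conj(-1/2 + sqrt(5)/2) + 5*(1)*conj(0) + 5*(1)*conj(0)]
      = (1/20)[(18) + (2) + (-1 + 3*sqrt(5)) + (-7*sqrt(5) - 9) + (-3*sqrt(5) - 1) + (-9 + 7*sqrt(5)) + (0) + (0)] = 0/20 = 0
  <chi_rho, chi_7> = (1/20)[1*(9)*conj(2) + 1*(1)*conj(-2) + 2*(sqrt(5)/2 + 7/2)*conj(1/2 - sqrt(5)/2) + 2*(sqrt(5)/2 + 13/2)*conj(-sqrt(5)/2 - 1/2) + 2*(7/2 - sqrt(5)/2)*conj(1/2 + sqrt(5)/2) + 2*(13/2 - sqrt(5)/2)*conj(-1/2 + sqrt(5)/2) + 5*(1)*conj(0) + 5*(1)*conj(0)]
      = (1/20)[(18) + (-2) + (1 - 3*sqrt(5)) + (-7*sqrt(5) - 9) + (1 + 3*sqrt(5)) + (-9 + 7*sqrt(5)) + (0) + (0)] = 0/20 = 0
  <chi_rho, chi_8> = (1/20)[1*(9)*conj(2) + 1*(1)*conj(2) + 2*(sqrt(5)/2 + 7/2)*conj(-sqrt(5)/2 - 1/2) + 2*(sqrt(5)/2 + 13/2)*conj(-1/2 + sqrt(5)/2) + 2*(7/2 - sqrt(5)/2)*conj(-1/2 + sqrt(5)/2) + 2*(13/2 - sqrt(5)/2)*conj(-sqrt(5)/2 - 1/2) + 5*(1)*conj(0) + 5*(1)*conj(0)]
      = (1/20)[(18) + (2) + (-4*sqrt(5) - 6) + (-4 + 6*sqrt(5)) + (-6 + 4*sqrt(5)) + (-6*sqrt(5) - 4) + (0) + (0)] = 0/20 = 0
Dimension check: dim(rho) = sum (mult * dim) = 3*1 + 2*1 + 1*1 + 1*1 + 1*2 + 0*2 + 0*2 + 0*2 = 9 = chi_rho(e) = 9.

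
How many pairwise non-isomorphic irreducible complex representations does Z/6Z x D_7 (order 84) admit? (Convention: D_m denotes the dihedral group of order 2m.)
30

Why: The number of irreducible complex representations of a finite group equals its number of conjugacy classes. For a direct product, #classes(G x H) = #classes(G) * #classes(H). Z/6Z has 6 classes (abelian), D_7 has 5 classes, so 6 * 5 = 30, so Z/6Z x D_7 (order 84) has exactly 30 irreducible complex representations.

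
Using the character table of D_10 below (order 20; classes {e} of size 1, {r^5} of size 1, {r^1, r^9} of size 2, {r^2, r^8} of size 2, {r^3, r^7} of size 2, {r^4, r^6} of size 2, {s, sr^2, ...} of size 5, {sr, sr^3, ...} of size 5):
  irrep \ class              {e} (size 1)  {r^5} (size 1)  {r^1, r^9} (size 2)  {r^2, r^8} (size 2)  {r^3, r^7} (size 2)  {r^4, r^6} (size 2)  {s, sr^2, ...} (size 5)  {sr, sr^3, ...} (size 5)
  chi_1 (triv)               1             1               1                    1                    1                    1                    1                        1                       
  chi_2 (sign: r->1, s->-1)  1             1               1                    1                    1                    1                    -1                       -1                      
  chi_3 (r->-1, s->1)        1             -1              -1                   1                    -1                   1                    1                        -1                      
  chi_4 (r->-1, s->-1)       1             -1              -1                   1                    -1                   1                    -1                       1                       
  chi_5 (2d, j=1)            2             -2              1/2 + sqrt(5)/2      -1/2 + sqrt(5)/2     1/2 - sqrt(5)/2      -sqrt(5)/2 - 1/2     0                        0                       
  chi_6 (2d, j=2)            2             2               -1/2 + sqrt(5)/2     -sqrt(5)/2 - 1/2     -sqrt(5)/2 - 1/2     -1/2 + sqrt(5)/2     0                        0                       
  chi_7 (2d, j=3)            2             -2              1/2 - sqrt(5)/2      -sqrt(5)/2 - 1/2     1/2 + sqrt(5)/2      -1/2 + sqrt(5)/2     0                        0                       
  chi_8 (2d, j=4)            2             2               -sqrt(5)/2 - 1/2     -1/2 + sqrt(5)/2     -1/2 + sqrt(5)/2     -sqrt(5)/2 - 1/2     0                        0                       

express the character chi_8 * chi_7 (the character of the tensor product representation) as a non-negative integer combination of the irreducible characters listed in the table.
chi_8 tensor chi_7 = chi_5 + chi_7 (all other irreducibles have multiplicity 0).

Justification: The character of a tensor product is the pointwise product (chi_8 * chi_7)(C) = chi_8(C) * chi_7(C):
  {e}: (2)*(2), {r^5}: (2)*(-2), {r^1, r^9}: (-sqrt(5)/2 - 1/2)*(1/2 - sqrt(5)/2), {r^2, r^8}: (-1/2 + sqrt(5)/2)*(-sqrt(5)/2 - 1/2), {r^3, r^7}: (-1/2 + sqrt(5)/2)*(1/2 + sqrt(5)/2), {r^4, r^6}: (-sqrt(5)/2 - 1/2)*(-1/2 + sqrt(5)/2), {s, sr^2, ...}: (0)*(0), {sr, sr^3, ...}: (0)*(0)
so (chi_8 * chi_7) takes values
  {e} -> 4, {r^5} -> -4, {r^1, r^9} -> 1, {r^2, r^8} -> -1, {r^3, r^7} -> 1, {r^4, r^6} -> -1, {s, sr^2, ...} -> 0, {sr, sr^3, ...} -> 0.
Now take the inner product of this character with each irreducible chi from the table, <chi_8*chi_7, chi> = (1/20) sum_C |C| (chi_8*chi_7)(C) conj(chi(C)):
  <chi_8*chi_7, chi_1> = (1/20)[1*(4)*conj(1) + 1*(-4)*conj(1) + 2*(1)*conj(1) + 2*(-1)*conj(1) + 2*(1)*conj(1) + 2*(-1)*conj(1) + 5*(0)*conj(1) + 5*(0)*conj(1)]
      = (1/20)[(4) + (-4) + (2) + (-2) + (2) + (-2) + (0) + (0)] = 0/20 = 0
  <chi_8*chi_7, chi_2> = (1/20)[1*(4)*conj(1) + 1*(-4)*conj(1) + 2*(1)*conj(1) + 2*(-1)*conj(1) + 2*(1)*conj(1) + 2*(-1)*conj(1) + 5*(0)*conj(-1) + 5*(0)*conj(-1)]
      = (1/20)[(4) + (-4) + (2) + (-2) + (2) + (-2) + (0) + (0)] = 0/20 = 0
  <chi_8*chi_7, chi_3> = (1/20)[1*(4)*conj(1) + 1*(-4)*conj(-1) + 2*(1)*conj(-1) + 2*(-1)*conj(1) + 2*(1)*conj(-1) + 2*(-1)*conj(1) + 5*(0)*conj(1) + 5*(0)*conj(-1)]
      = (1/20)[(4) + (4) + (-2) + (-2) + (-2) + (-2) + (0) + (0)] = 0/20 = 0
  <chi_8*chi_7, chi_4> = (1/20)[1*(4)*conj(1) + 1*(-4)*conj(-1) + 2*(1)*conj(-1) + 2*(-1)*conj(1) + 2*(1)*conj(-1) + 2*(-1)*conj(1) + 5*(0)*conj(-1) + 5*(0)*conj(1)]
      = (1/20)[(4) + (4) + (-2) + (-2) + (-2) + (-2) + (0) + (0)] = 0/20 = 0
  <chi_8*chi_7, chi_5> = (1/20)[1*(4)*conj(2) + 1*(-4)*conj(-2) + 2*(1)*conj(1/2 + sqrt(5)/2) + 2*(-1)*conj(-1/2 + sqrt(5)/2) + 2*(1)*conj(1/2 - sqrt(5)/2) + 2*(-1)*conj(-sqrt(5)/2 - 1/2) + 5*(0)*conj(0) + 5*(0)*conj(0)]
      = (1/20)[(8) + (8) + (1 + sqrt(5)) + (1 - sqrt(5)) + (1 - sqrt(5)) + (1 + sqrt(5)) + (0) + (0)] = 20/20 = 1
  <chi_8*chi_7, chi_6> = (1/20)[1*(4)*conj(2) + 1*(-4)*conj(2) + 2*(1)*conj(-1/2 + sqrt(5)/2) + 2*(-1)*conj(-sqrt(5)/2 - 1/2) + 2*(1)*conj(-sqrt(5)/2 - 1/2) + 2*(-1)*conj(-1/2 + sqrt(5)/2) + 5*(0)*conj(0) + 5*(0)*conj(0)]
      = (1/20)[(8) + (-8) + (-1 + sqrt(5)) + (1 + sqrt(5)) + (-sqrt(5) - 1) + (1 - sqrt(5)) + (0) + (0)] = 0/20 = 0
  <chi_8*chi_7, chi_7> = (1/20)[1*(4)*conj(2) + 1*(-4)*conj(-2) + 2*(1)*conj(1/2 - sqrt(5)/2) + 2*(-1)*conj(-sqrt(5)/2 - 1/2) + 2*(1)*conj(1/2 + sqrt(5)/2) + 2*(-1)*conj(-1/2 + sqrt(5)/2) + 5*(0)*conj(0) + 5*(0)*conj(0)]
      = (1/20)[(8) + (8) + (1 - sqrt(5)) + (1 + sqrt(5)) + (1 + sqrt(5)) + (1 - sqrt(5)) + (0) + (0)] = 20/20 = 1
  <chi_8*chi_7, chi_8> = (1/20)[1*(4)*conj(2) + 1*(-4)*conj(2) + 2*(1)*conj(-sqrt(5)/2 - 1/2) + 2*(-1)*conj(-1/2 + sqrt(5)/2) + 2*(1)*conj(-1/2 + sqrt(5)/2) + 2*(-1)*conj(-sqrt(5)/2 - 1/2) + 5*(0)*conj(0) + 5*(0)*conj(0)]
      = (1/20)[(8) + (-8) + (-sqrt(5) - 1) + (1 - sqrt(5)) + (-1 + sqrt(5)) + (1 + sqrt(5)) + (0) + (0)] = 0/20 = 0
Hence the multiplicities are chi_5: 1, chi_7: 1. Dimension check: dim(chi_8)*dim(chi_7) = 2*2 = 4 and sum (mult * dim) = 1*2 + 1*2 = 4.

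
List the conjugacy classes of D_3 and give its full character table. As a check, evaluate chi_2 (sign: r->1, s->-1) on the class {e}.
Conjugacy classes: {e} of size 1, {r^1, r^2} of size 2, {s, sr, ..., sr^2} of size 3.
Character table:
  irrep \ class              {e} (size 1)  {r^1, r^2} (size 2)  {s, sr, ..., sr^2} (size 3)
  chi_1 (triv)               1             1                    1                          
  chi_2 (sign: r->1, s->-1)  1             1                    -1                         
  chi_3 (2d, j=1)            2             -1                   0                          

Spot check: chi_2 (sign: r->1, s->-1) on {e} = 1.

Details: D_3 has order 2*3 = 6 with 3 conjugacy classes, hence 3 irreducibles. Sum of squared dims 1 + 1 + 4 = 6 = |G|. Linear characters come from the abelianisation; the 2-dimensional irreps have character r^k -> 2*cos(2*pi*j*k/3), reflections -> 0.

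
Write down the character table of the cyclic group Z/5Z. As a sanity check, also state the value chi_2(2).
Character table of Z/5Z (irreps indexed chi_0,...,chi_4 with chi_k(m) = zeta_5^(k*m), zeta_5 = exp(2*pi*i/5)):
  irrep \ class  {0} (size 1)  {1} (size 1)    {2} (size 1)    {3} (size 1)    {4} (size 1)  
  chi_0          1             1               1               1               1             
  chi_1          1             exp(2*I*pi/5)   exp(4*I*pi/5)   exp(-4*I*pi/5)  exp(-2*I*pi/5)
  chi_2          1             exp(4*I*pi/5)   exp(-2*I*pi/5)  exp(2*I*pi/5)   exp(-4*I*pi/5)
  chi_3          1             exp(-4*I*pi/5)  exp(2*I*pi/5)   exp(-2*I*pi/5)  exp(4*I*pi/5) 
  chi_4          1             exp(-2*I*pi/5)  exp(-4*I*pi/5)  exp(4*I*pi/5)   exp(2*I*pi/5) 

Spot check: chi_2(2) = zeta_5^(2*2) = zeta_5^4 = exp(-2*I*pi/5).

Explanation: Z/5Z is abelian, so all 5 irreducible complex representations are 1-dimensional. They are given by chi_k(m) = zeta_5^(k*m) for k = 0,...,4. Row orthogonality: sum_m chi_k(m) conj(chi_l(m)) = 5 * [k = l].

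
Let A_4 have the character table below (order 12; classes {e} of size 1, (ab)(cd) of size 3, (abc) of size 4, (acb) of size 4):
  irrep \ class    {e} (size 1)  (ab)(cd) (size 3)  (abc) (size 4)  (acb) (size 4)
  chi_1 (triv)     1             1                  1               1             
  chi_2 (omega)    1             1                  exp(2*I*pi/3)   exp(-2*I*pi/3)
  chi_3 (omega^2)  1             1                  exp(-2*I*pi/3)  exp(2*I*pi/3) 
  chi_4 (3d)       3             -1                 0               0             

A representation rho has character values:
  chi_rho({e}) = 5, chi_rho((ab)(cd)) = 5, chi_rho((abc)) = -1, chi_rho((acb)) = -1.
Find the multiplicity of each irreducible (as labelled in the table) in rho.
Multiplicities: chi_1: 1, chi_2: 2, chi_3: 2, chi_4: 0.

Explanation: Use <chi_rho, chi> = (1/|G|) sum_C |C| * chi_rho(C) * conj(chi(C)) with |G| = 12 for each irreducible chi in the table:
  <chi_rho, chi_1> = (1/12)[1*(5)*conj(1) + 3*(5)*conj(1) + 4*(-1)*conj(1) + 4*(-1)*conj(1)]
      = (1/12)[(5) + (15) + (-4) + (-4)] = 12/12 = 1
  <chi_rho, chi_2> = (1/12)[1*(5)*conj(1) + 3*(5)*conj(1) + 4*(-1)*conj(exp(2*I*pi/3)) + 4*(-1)*conj(exp(-2*I*pi/3))]
      = (1/12)[(5) + (15) + (8 + 4*exp(-2*I*pi/3) + 8*exp(2*I*pi/3)) + (8 + 8*exp(-2*I*pi/3) + 4*exp(2*I*pi/3))] = 24/12 = 2
  <chi_rho, chi_3> = (1/12)[1*(5)*conj(1) + 3*(5)*conj(1) + 4*(-1)*conj(exp(-2*I*pi/3)) + 4*(-1)*conj(exp(2*I*pi/3))]
      = (1/12)[(5) + (15) + (8 + 8*exp(-2*I*pi/3) + 4*exp(2*I*pi/3)) + (8 + 4*exp(-2*I*pi/3) + 8*exp(2*I*pi/3))] = 24/12 = 2
  <chi_rho, chi_4> = (1/12)[1*(5)*conj(3) + 3*(5)*conj(-1) + 4*(-1)*conj(0) + 4*(-1)*conj(0)]
      = (1/12)[(15) + (-15) + (0) + (0)] = 0/12 = 0
(Exp terms are combined using exp(i*s)*conj(exp(i*t)) = exp(i*(s-t)), and sums of them are collapsed using the identity that for every m > 1 the m distinct m-th roots of unity sum to 0, e.g. 1 + exp(2*I*pi/3) + exp(-2*I*pi/3) = 0.)
Dimension check: dim(rho) = sum (mult * dim) = 1*1 + 2*1 + 2*1 + 0*3 = 5 = chi_rho(e) = 5.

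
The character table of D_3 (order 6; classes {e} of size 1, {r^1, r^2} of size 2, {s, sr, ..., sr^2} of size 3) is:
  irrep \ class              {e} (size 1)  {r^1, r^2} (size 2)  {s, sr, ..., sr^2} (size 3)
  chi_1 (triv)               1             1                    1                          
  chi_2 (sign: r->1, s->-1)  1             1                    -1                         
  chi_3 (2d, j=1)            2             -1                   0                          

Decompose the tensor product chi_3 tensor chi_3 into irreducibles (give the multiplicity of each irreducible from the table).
chi_3 tensor chi_3 = chi_1 + chi_2 + chi_3 (all other irreducibles have multiplicity 0).

Why: The character of a tensor product is the pointwise product (chi_3 * chi_3)(C) = chi_3(C) * chi_3(C):
  {e}: (2)*(2), {r^1, r^2}: (-1)*(-1), {s, sr, ..., sr^2}: (0)*(0)
so (chi_3 * chi_3) takes values
  {e} -> 4, {r^1, r^2} -> 1, {s, sr, ..., sr^2} -> 0.
Now take the inner product of this character with each irreducible chi from the table, <chi_3*chi_3, chi> = (1/6) sum_C |C| (chi_3*chi_3)(C) conj(chi(C)):
  <chi_3*chi_3, chi_1> = (1/6)[1*(4)*conj(1) + 2*(1)*conj(1) + 3*(0)*conj(1)]
      = (1/6)[(4) + (2) + (0)] = 6/6 = 1
  <chi_3*chi_3, chi_2> = (1/6)[1*(4)*conj(1) + 2*(1)*conj(1) + 3*(0)*conj(-1)]
      = (1/6)[(4) + (2) + (0)] = 6/6 = 1
  <chi_3*chi_3, chi_3> = (1/6)[1*(4)*conj(2) + 2*(1)*conj(-1) + 3*(0)*conj(0)]
      = (1/6)[(8) + (-2) + (0)] = 6/6 = 1
Hence the multiplicities are chi_1: 1, chi_2: 1, chi_3: 1. Dimension check: dim(chi_3)*dim(chi_3) = 2*2 = 4 and sum (mult * dim) = 1*1 + 1*1 + 1*2 = 4.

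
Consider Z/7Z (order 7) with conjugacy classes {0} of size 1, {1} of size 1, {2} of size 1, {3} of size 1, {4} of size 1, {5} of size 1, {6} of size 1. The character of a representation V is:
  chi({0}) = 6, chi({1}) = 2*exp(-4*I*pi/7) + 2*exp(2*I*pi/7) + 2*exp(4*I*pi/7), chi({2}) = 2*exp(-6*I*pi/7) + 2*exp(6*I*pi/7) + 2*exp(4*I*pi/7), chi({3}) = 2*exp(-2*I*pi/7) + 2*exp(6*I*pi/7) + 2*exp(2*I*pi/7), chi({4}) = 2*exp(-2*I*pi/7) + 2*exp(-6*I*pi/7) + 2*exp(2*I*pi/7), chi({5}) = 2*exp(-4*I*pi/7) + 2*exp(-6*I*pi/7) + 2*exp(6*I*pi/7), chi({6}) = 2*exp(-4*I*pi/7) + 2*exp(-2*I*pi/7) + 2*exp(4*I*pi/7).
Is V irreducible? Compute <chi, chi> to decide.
Not irreducible (reducible): <chi, chi> = 12 > 1.

Solution. <chi, chi> = (1/|G|) sum_C |C| * |chi(C)|^2 = (1/7)[1*|6|^2 + 1*|2*exp(-4*I*pi/7) + 2*exp(2*I*pi/7) + 2*exp(4*I*pi/7)|^2 + 1*|2*exp(-6*I*pi/7) + 2*exp(6*I*pi/7) + 2*exp(4*I*pi/7)|^2 + 1*|2*exp(-2*I*pi/7) + 2*exp(6*I*pi/7) + 2*exp(2*I*pi/7)|^2 + 1*|2*exp(-2*I*pi/7) + 2*exp(-6*I*pi/7) + 2*exp(2*I*pi/7)|^2 + 1*|2*exp(-4*I*pi/7) + 2*exp(-6*I*pi/7) + 2*exp(6*I*pi/7)|^2 + 1*|2*exp(-4*I*pi/7) + 2*exp(-2*I*pi/7) + 2*exp(4*I*pi/7)|^2]
  = (1/7)[(36) + (12 + 8*exp(-6*I*pi/7) + 4*exp(-2*I*pi/7) + 4*exp(2*I*pi/7) + 8*exp(6*I*pi/7)) + (12 + 8*exp(-2*I*pi/7) + 4*exp(-4*I*pi/7) + 4*exp(4*I*pi/7) + 8*exp(2*I*pi/7)) + (12 + 8*exp(-4*I*pi/7) + 4*exp(-6*I*pi/7) + 4*exp(6*I*pi/7) + 8*exp(4*I*pi/7)) + (12 + 8*exp(-4*I*pi/7) + 4*exp(-6*I*pi/7) + 4*exp(6*I*pi/7) + 8*exp(4*I*pi/7)) + (12 + 8*exp(-2*I*pi/7) + 4*exp(-4*I*pi/7) + 4*exp(4*I*pi/7) + 8*exp(2*I*pi/7)) + (12 + 8*exp(-6*I*pi/7) + 4*exp(-2*I*pi/7) + 4*exp(2*I*pi/7) + 8*exp(6*I*pi/7))] = 84/7 = 12.
(Exp terms are combined using exp(i*s)*conj(exp(i*t)) = exp(i*(s-t)), and sums of them are collapsed using the identity that for every m > 1 the m distinct m-th roots of unity sum to 0, e.g. 1 + exp(2*I*pi/3) + exp(-2*I*pi/3) = 0.)
A character is irreducible iff <chi, chi> = 1, so this representation is reducible.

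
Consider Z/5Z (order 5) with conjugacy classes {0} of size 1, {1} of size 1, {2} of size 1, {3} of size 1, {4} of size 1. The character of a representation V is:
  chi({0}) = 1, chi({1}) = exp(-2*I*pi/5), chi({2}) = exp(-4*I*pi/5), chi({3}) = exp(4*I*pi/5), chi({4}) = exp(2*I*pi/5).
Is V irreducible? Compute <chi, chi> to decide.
Irreducible: <chi, chi> = 1.

Working: <chi, chi> = (1/|G|) sum_C |C| * |chi(C)|^2 = (1/5)[1*|1|^2 + 1*|exp(-2*I*pi/5)|^2 + 1*|exp(-4*I*pi/5)|^2 + 1*|exp(4*I*pi/5)|^2 + 1*|exp(2*I*pi/5)|^2]
  = (1/5)[(1) + (1) + (1) + (1) + (1)] = 5/5 = 1.
(Exp terms are combined using exp(i*s)*conj(exp(i*t)) = exp(i*(s-t)), and sums of them are collapsed using the identity that for every m > 1 the m distinct m-th roots of unity sum to 0, e.g. 1 + exp(2*I*pi/3) + exp(-2*I*pi/3) = 0.)
A character is irreducible iff <chi, chi> = 1, so this representation is irreducible.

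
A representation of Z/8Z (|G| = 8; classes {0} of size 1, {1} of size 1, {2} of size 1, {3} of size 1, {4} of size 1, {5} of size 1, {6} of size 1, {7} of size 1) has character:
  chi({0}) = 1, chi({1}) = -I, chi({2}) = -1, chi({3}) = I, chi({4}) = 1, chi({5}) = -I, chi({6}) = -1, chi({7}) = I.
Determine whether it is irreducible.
Irreducible: <chi, chi> = 1.

<chi, chi> = (1/|G|) sum_C |C| * |chi(C)|^2 = (1/8)[1*|1|^2 + 1*|-I|^2 + 1*|-1|^2 + 1*|I|^2 + 1*|1|^2 + 1*|-I|^2 + 1*|-1|^2 + 1*|I|^2]
  = (1/8)[(1) + (1) + (1) + (1) + (1) + (1) + (1) + (1)] = 8/8 = 1.
(Exp terms are combined using exp(i*s)*conj(exp(i*t)) = exp(i*(s-t)), and sums of them are collapsed using the identity that for every m > 1 the m distinct m-th roots of unity sum to 0, e.g. 1 + exp(2*I*pi/3) + exp(-2*I*pi/3) = 0.)
A character is irreducible iff <chi, chi> = 1, so this representation is irreducible.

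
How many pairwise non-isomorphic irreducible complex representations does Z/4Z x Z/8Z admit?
32

Proof sketch: The number of irreducible complex representations of a finite group equals its number of conjugacy classes. Z/4Z x Z/8Z is abelian of order 32, so every element is its own conjugacy class: 32 classes, so Z/4Z x Z/8Z (order 32) has exactly 32 irreducible complex representations.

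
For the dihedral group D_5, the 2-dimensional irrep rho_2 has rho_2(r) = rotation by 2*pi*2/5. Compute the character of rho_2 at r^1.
chi_{rho_2}(r^1) = 2*cos(2*pi*2*1/5) = -sqrt(5)/2 - 1/2

Justification: rho_2(r^1) is rotation by angle 2*pi*2*1/5, whose trace is 2*cos(2*pi*2*1/5) = -sqrt(5)/2 - 1/2.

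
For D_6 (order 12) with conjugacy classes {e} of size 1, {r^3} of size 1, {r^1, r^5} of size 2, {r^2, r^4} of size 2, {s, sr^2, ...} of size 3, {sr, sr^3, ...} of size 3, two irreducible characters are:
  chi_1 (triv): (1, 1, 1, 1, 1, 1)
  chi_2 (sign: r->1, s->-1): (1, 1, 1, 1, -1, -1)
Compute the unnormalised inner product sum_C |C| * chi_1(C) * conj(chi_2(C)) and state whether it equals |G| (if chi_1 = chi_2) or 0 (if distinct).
Sum = 0; so <chi_1, chi_2> = 0 (distinct irreducibles are orthogonal).

Working: Compute term by term over conjugacy classes (|C| * chi_1(C) * conj(chi_2(C))):
  1*(1)*conj(1) + 1*(1)*conj(1) + 2*(1)*conj(1) + 2*(1)*conj(1) + 3*(1)*conj(-1) + 3*(1)*conj(-1)
  = (1) + (1) + (2) + (2) + (-3) + (-3)
  = 0.
Dividing by |G| = 12 gives 0/12 = 0, matching the row-orthogonality relation <chi_1, chi_2> = [chi_1 = chi_2].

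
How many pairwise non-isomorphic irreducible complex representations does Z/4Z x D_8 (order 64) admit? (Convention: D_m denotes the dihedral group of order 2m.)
28

Justification: The number of irreducible complex representations of a finite group equals its number of conjugacy classes. For a direct product, #classes(G x H) = #classes(G) * #classes(H). Z/4Z has 4 classes (abelian), D_8 has 7 classes, so 4 * 7 = 28, so Z/4Z x D_8 (order 64) has exactly 28 irreducible complex representations.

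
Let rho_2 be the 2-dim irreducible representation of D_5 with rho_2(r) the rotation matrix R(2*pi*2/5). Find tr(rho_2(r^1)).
chi_{rho_2}(r^1) = 2*cos(2*pi*2*1/5) = -sqrt(5)/2 - 1/2

Reasoning: rho_2(r^1) is rotation by angle 2*pi*2*1/5, whose trace is 2*cos(2*pi*2*1/5) = -sqrt(5)/2 - 1/2.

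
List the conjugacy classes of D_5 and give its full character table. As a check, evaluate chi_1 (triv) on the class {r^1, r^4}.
Conjugacy classes: {e} of size 1, {r^1, r^4} of size 2, {r^2, r^3} of size 2, {s, sr, ..., sr^4} of size 5.
Character table:
  irrep \ class              {e} (size 1)  {r^1, r^4} (size 2)  {r^2, r^3} (size 2)  {s, sr, ..., sr^4} (size 5)
  chi_1 (triv)               1             1                    1                    1                          
  chi_2 (sign: r->1, s->-1)  1             1                    1                    -1                         
  chi_3 (2d, j=1)            2             -1/2 + sqrt(5)/2     -sqrt(5)/2 - 1/2     0                          
  chi_4 (2d, j=2)            2             -sqrt(5)/2 - 1/2     -1/2 + sqrt(5)/2     0                          

Spot check: chi_1 (triv) on {r^1, r^4} = 1.

Argument: D_5 has order 2*5 = 10 with 4 conjugacy classes, hence 4 irreducibles. Sum of squared dims 1 + 1 + 4 + 4 = 10 = |G|. Linear characters come from the abelianisation; the 2-dimensional irreps have character r^k -> 2*cos(2*pi*j*k/5), reflections -> 0.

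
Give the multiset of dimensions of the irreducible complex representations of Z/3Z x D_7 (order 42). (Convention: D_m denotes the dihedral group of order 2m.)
Dimensions: 1, 1, 1, 1, 1, 1, 2, 2, 2, 2, 2, 2, 2, 2, 2

Details: There are 15 irreducibles (= number of conjugacy classes). Their dimensions d_i satisfy sum d_i^2 = |G| = 42: 1 + 1 + 1 + 1 + 1 + 1 + 4 + 4 + 4 + 4 + 4 + 4 + 4 + 4 + 4 = 42. (For the product with Z/3Z: each of the 3 1-dim characters of Z/3Z tensors with each irrep of D_7, giving 3 copies of each D_7-dimension.)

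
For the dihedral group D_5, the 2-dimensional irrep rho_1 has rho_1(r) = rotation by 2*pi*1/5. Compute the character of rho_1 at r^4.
chi_{rho_1}(r^4) = 2*cos(2*pi*1*4/5) = -1/2 + sqrt(5)/2

Derivation: rho_1(r^4) is rotation by angle 2*pi*1*4/5, whose trace is 2*cos(2*pi*1*4/5) = -1/2 + sqrt(5)/2.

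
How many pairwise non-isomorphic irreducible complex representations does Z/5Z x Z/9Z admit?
45

Why: The number of irreducible complex representations of a finite group equals its number of conjugacy classes. Z/5Z x Z/9Z is abelian of order 45, so every element is its own conjugacy class: 45 classes, so Z/5Z x Z/9Z (order 45) has exactly 45 irreducible complex representations.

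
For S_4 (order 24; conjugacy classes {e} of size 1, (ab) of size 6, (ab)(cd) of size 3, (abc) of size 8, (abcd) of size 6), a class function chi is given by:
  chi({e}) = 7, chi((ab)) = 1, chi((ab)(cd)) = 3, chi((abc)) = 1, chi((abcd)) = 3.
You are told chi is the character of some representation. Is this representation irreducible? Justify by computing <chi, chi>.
Not irreducible (reducible): <chi, chi> = 6 > 1.

Justification: <chi, chi> = (1/|G|) sum_C |C| * |chi(C)|^2 = (1/24)[1*|7|^2 + 6*|1|^2 + 3*|3|^2 + 8*|1|^2 + 6*|3|^2]
  = (1/24)[(49) + (6) + (27) + (8) + (54)] = 144/24 = 6.
A character is irreducible iff <chi, chi> = 1, so this representation is reducible.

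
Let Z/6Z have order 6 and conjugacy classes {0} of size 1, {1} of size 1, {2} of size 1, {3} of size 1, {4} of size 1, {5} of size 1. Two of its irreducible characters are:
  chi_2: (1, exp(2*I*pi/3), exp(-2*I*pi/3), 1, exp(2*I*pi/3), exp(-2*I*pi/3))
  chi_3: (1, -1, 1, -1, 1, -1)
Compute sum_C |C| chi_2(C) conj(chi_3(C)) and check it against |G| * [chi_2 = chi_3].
Sum = 0; so <chi_2, chi_3> = 0 (distinct irreducibles are orthogonal).

Compute term by term over conjugacy classes (|C| * chi_2(C) * conj(chi_3(C))):
  1*(1)*conj(1) + 1*(exp(2*I*pi/3))*conj(-1) + 1*(exp(-2*I*pi/3))*conj(1) + 1*(1)*conj(-1) + 1*(exp(2*I*pi/3))*conj(1) + 1*(exp(-2*I*pi/3))*conj(-1)
  = (1) + (-exp(2*I*pi/3)) + (exp(-2*I*pi/3)) + (-1) + (exp(2*I*pi/3)) + (-exp(-2*I*pi/3))
  = 0.
(Exp terms are combined using exp(i*s)*conj(exp(i*t)) = exp(i*(s-t)), and sums of them are collapsed using the identity that for every m > 1 the m distinct m-th roots of unity sum to 0, e.g. 1 + exp(2*I*pi/3) + exp(-2*I*pi/3) = 0.)
Dividing by |G| = 6 gives 0/6 = 0, matching the row-orthogonality relation <chi_2, chi_3> = [chi_2 = chi_3].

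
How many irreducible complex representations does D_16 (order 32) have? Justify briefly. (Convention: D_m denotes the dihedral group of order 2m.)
11

The number of irreducible complex representations of a finite group equals its number of conjugacy classes. D_16 has 11 conjugacy classes (n/2 + 3 for n even), so D_16 (order 32) has exactly 11 irreducible complex representations.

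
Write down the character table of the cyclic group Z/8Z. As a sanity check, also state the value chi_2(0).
Character table of Z/8Z (irreps indexed chi_0,...,chi_7 with chi_k(m) = zeta_8^(k*m), zeta_8 = exp(2*pi*i/8)):
  irrep \ class  {0} (size 1)  {1} (size 1)    {2} (size 1)  {3} (size 1)    {4} (size 1)  {5} (size 1)    {6} (size 1)  {7} (size 1)  
  chi_0          1             1               1             1               1             1               1             1             
  chi_1          1             exp(I*pi/4)     I             exp(3*I*pi/4)   -1            exp(-3*I*pi/4)  -I            exp(-I*pi/4)  
  chi_2          1             I               -1            -I              1             I               -1            -I            
  chi_3          1             exp(3*I*pi/4)   -I            exp(I*pi/4)     -1            exp(-I*pi/4)    I             exp(-3*I*pi/4)
  chi_4          1             -1              1             -1              1             -1              1             -1            
  chi_5          1             exp(-3*I*pi/4)  I             exp(-I*pi/4)    -1            exp(I*pi/4)     -I            exp(3*I*pi/4) 
  chi_6          1             -I              -1            I               1             -I              -1            I             
  chi_7          1             exp(-I*pi/4)    -I            exp(-3*I*pi/4)  -1            exp(3*I*pi/4)   I             exp(I*pi/4)   

Spot check: chi_2(0) = zeta_8^(2*0) = zeta_8^0 = 1.

Explanation: Z/8Z is abelian, so all 8 irreducible complex representations are 1-dimensional. They are given by chi_k(m) = zeta_8^(k*m) for k = 0,...,7. Row orthogonality: sum_m chi_k(m) conj(chi_l(m)) = 8 * [k = l].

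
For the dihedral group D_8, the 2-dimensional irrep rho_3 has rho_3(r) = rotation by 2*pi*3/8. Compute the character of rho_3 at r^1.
chi_{rho_3}(r^1) = 2*cos(2*pi*3*1/8) = -sqrt(2)

Argument: rho_3(r^1) is rotation by angle 2*pi*3*1/8, whose trace is 2*cos(2*pi*3*1/8) = -sqrt(2).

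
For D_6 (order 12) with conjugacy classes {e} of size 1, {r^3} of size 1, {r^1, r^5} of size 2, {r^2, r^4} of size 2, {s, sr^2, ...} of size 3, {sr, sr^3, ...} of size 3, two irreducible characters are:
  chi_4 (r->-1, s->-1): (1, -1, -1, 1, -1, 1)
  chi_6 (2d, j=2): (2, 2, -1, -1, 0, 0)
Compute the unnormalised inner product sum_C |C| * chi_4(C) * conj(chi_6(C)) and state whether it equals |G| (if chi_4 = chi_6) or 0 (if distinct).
Sum = 0; so <chi_4, chi_6> = 0 (distinct irreducibles are orthogonal).

Compute term by term over conjugacy classes (|C| * chi_4(C) * conj(chi_6(C))):
  1*(1)*conj(2) + 1*(-1)*conj(2) + 2*(-1)*conj(-1) + 2*(1)*conj(-1) + 3*(-1)*conj(0) + 3*(1)*conj(0)
  = (2) + (-2) + (2) + (-2) + (0) + (0)
  = 0.
Dividing by |G| = 12 gives 0/12 = 0, matching the row-orthogonality relation <chi_4, chi_6> = [chi_4 = chi_6].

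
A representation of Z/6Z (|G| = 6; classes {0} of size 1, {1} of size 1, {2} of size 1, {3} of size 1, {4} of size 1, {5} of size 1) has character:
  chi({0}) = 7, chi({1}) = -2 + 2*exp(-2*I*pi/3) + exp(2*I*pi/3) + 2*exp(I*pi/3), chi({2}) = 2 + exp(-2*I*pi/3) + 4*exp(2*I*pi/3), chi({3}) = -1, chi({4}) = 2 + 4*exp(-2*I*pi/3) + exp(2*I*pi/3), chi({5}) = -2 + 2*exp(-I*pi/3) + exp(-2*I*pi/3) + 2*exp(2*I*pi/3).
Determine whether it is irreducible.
Not irreducible (reducible): <chi, chi> = 13 > 1.

Derivation: <chi, chi> = (1/|G|) sum_C |C| * |chi(C)|^2 = (1/6)[1*|7|^2 + 1*|-2 + 2*exp(-2*I*pi/3) + exp(2*I*pi/3) + 2*exp(I*pi/3)|^2 + 1*|2 + exp(-2*I*pi/3) + 4*exp(2*I*pi/3)|^2 + 1*|-1|^2 + 1*|2 + 4*exp(-2*I*pi/3) + exp(2*I*pi/3)|^2 + 1*|-2 + 2*exp(-I*pi/3) + exp(-2*I*pi/3) + 2*exp(2*I*pi/3)|^2]
  = (1/6)[(49) + (7) + (7) + (1) + (7) + (7)] = 78/6 = 13.
(Exp terms are combined using exp(i*s)*conj(exp(i*t)) = exp(i*(s-t)), and sums of them are collapsed using the identity that for every m > 1 the m distinct m-th roots of unity sum to 0, e.g. 1 + exp(2*I*pi/3) + exp(-2*I*pi/3) = 0.)
A character is irreducible iff <chi, chi> = 1, so this representation is reducible.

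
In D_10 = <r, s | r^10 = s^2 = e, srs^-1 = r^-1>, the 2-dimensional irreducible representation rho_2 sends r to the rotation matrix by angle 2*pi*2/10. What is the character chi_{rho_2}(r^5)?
chi_{rho_2}(r^5) = 2*cos(2*pi*2*5/10) = 2

Why: rho_2(r^5) is rotation by angle 2*pi*2*5/10, whose trace is 2*cos(2*pi*2*5/10) = 2.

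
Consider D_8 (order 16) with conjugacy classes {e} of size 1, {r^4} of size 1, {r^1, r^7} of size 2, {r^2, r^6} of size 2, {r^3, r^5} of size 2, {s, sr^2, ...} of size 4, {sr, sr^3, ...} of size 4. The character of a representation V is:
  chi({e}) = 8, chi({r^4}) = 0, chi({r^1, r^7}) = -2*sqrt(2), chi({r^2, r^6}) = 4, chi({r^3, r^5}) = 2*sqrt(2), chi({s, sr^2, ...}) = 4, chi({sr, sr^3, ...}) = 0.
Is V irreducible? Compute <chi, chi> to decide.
Not irreducible (reducible): <chi, chi> = 12 > 1.

Explanation: <chi, chi> = (1/|G|) sum_C |C| * |chi(C)|^2 = (1/16)[1*|8|^2 + 1*|0|^2 + 2*|-2*sqrt(2)|^2 + 2*|4|^2 + 2*|2*sqrt(2)|^2 + 4*|4|^2 + 4*|0|^2]
  = (1/16)[(64) + (0) + (16) + (32) + (16) + (64) + (0)] = 192/16 = 12.
A character is irreducible iff <chi, chi> = 1, so this representation is reducible.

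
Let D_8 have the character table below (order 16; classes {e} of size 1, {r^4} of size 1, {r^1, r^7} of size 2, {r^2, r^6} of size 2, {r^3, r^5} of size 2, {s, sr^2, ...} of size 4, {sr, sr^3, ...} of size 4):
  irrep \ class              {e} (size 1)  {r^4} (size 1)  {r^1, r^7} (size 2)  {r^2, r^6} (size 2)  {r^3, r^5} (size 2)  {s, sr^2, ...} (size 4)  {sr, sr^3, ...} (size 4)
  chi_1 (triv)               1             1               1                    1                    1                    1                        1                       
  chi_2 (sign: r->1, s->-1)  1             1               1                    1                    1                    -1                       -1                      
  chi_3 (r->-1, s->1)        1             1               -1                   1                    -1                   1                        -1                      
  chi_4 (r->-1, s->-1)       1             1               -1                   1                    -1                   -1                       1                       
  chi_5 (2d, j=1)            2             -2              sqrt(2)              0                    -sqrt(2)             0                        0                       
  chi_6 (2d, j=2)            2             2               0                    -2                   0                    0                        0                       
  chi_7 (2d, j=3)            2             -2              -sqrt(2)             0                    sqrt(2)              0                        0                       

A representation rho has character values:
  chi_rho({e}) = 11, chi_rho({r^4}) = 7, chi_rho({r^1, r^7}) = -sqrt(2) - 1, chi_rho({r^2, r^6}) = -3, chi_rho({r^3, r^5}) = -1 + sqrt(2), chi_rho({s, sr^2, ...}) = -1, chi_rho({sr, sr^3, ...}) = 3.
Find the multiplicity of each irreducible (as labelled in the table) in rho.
Multiplicities: chi_1: 1, chi_2: 0, chi_3: 0, chi_4: 2, chi_5: 0, chi_6: 3, chi_7: 1.

Working: Use <chi_rho, chi> = (1/|G|) sum_C |C| * chi_rho(C) * conj(chi(C)) with |G| = 16 for each irreducible chi in the table:
  <chi_rho, chi_1> = (1/16)[1*(11)*conj(1) + 1*(7)*conj(1) + 2*(-sqrt(2) - 1)*conj(1) + 2*(-3)*conj(1) + 2*(-1 + sqrt(2))*conj(1) + 4*(-1)*conj(1) + 4*(3)*conj(1)]
      = (1/16)[(11) + (7) + (-2*sqrt(2) - 2) + (-6) + (-2 + 2*sqrt(2)) + (-4) + (12)] = 16/16 = 1
  <chi_rho, chi_2> = (1/16)[1*(11)*conj(1) + 1*(7)*conj(1) + 2*(-sqrt(2) - 1)*conj(1) + 2*(-3)*conj(1) + 2*(-1 + sqrt(2))*conj(1) + 4*(-1)*conj(-1) + 4*(3)*conj(-1)]
      = (1/16)[(11) + (7) + (-2*sqrt(2) - 2) + (-6) + (-2 + 2*sqrt(2)) + (4) + (-12)] = 0/16 = 0
  <chi_rho, chi_3> = (1/16)[1*(11)*conj(1) + 1*(7)*conj(1) + 2*(-sqrt(2) - 1)*conj(-1) + 2*(-3)*conj(1) + 2*(-1 + sqrt(2))*conj(-1) + 4*(-1)*conj(1) + 4*(3)*conj(-1)]
      = (1/16)[(11) + (7) + (2 + 2*sqrt(2)) + (-6) + (2 - 2*sqrt(2)) + (-4) + (-12)] = 0/16 = 0
  <chi_rho, chi_4> = (1/16)[1*(11)*conj(1) + 1*(7)*conj(1) + 2*(-sqrt(2) - 1)*conj(-1) + 2*(-3)*conj(1) + 2*(-1 + sqrt(2))*conj(-1) + 4*(-1)*conj(-1) + 4*(3)*conj(1)]
      = (1/16)[(11) + (7) + (2 + 2*sqrt(2)) + (-6) + (2 - 2*sqrt(2)) + (4) + (12)] = 32/16 = 2
  <chi_rho, chi_5> = (1/16)[1*(11)*conj(2) + 1*(7)*conj(-2) + 2*(-sqrt(2) - 1)*conj(sqrt(2)) + 2*(-3)*conj(0) + 2*(-1 + sqrt(2))*conj(-sqrt(2)) + 4*(-1)*conj(0) + 4*(3)*conj(0)]
      = (1/16)[(22) + (-14) + (-4 - 2*sqrt(2)) + (0) + (-4 + 2*sqrt(2)) + (0) + (0)] = 0/16 = 0
  <chi_rho, chi_6> = (1/16)[1*(11)*conj(2) + 1*(7)*conj(2) + 2*(-sqrt(2) - 1)*conj(0) + 2*(-3)*conj(-2) + 2*(-1 + sqrt(2))*conj(0) + 4*(-1)*conj(0) + 4*(3)*conj(0)]
      = (1/16)[(22) + (14) + (0) + (12) + (0) + (0) + (0)] = 48/16 = 3
  <chi_rho, chi_7> = (1/16)[1*(11)*conj(2) + 1*(7)*conj(-2) + 2*(-sqrt(2) - 1)*conj(-sqrt(2)) + 2*(-3)*conj(0) + 2*(-1 + sqrt(2))*conj(sqrt(2)) + 4*(-1)*conj(0) + 4*(3)*conj(0)]
      = (1/16)[(22) + (-14) + (2*sqrt(2) + 4) + (0) + (4 - 2*sqrt(2)) + (0) + (0)] = 16/16 = 1
Dimension check: dim(rho) = sum (mult * dim) = 1*1 + 0*1 + 0*1 + 2*1 + 0*2 + 3*2 + 1*2 = 11 = chi_rho(e) = 11.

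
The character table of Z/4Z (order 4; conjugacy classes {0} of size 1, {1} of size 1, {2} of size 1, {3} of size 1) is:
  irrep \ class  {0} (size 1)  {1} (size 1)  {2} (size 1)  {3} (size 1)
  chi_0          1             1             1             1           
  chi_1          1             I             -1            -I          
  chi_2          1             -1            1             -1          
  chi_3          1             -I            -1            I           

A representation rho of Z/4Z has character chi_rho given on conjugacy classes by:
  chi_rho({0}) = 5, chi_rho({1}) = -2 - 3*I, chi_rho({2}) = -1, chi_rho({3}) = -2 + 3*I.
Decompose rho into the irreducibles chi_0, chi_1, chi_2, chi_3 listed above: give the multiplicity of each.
Multiplicities: chi_0: 0, chi_1: 0, chi_2: 2, chi_3: 3.

Justification: Use <chi_rho, chi> = (1/|G|) sum_C |C| * chi_rho(C) * conj(chi(C)) with |G| = 4 for each irreducible chi in the table:
  <chi_rho, chi_0> = (1/4)[1*(5)*conj(1) + 1*(-2 - 3*I)*conj(1) + 1*(-1)*conj(1) + 1*(-2 + 3*I)*conj(1)]
      = (1/4)[(5) + (-2 - 3*I) + (-1) + (-2 + 3*I)] = 0/4 = 0
  <chi_rho, chi_1> = (1/4)[1*(5)*conj(1) + 1*(-2 - 3*I)*conj(I) + 1*(-1)*conj(-1) + 1*(-2 + 3*I)*conj(-I)]
      = (1/4)[(5) + (-3 + 2*I) + (1) + (-3 - 2*I)] = 0/4 = 0
  <chi_rho, chi_2> = (1/4)[1*(5)*conj(1) + 1*(-2 - 3*I)*conj(-1) + 1*(-1)*conj(1) + 1*(-2 + 3*I)*conj(-1)]
      = (1/4)[(5) + (2 + 3*I) + (-1) + (2 - 3*I)] = 8/4 = 2
  <chi_rho, chi_3> = (1/4)[1*(5)*conj(1) + 1*(-2 - 3*I)*conj(-I) + 1*(-1)*conj(-1) + 1*(-2 + 3*I)*conj(I)]
      = (1/4)[(5) + (3 - 2*I) + (1) + (3 + 2*I)] = 12/4 = 3
(Exp terms are combined using exp(i*s)*conj(exp(i*t)) = exp(i*(s-t)), and sums of them are collapsed using the identity that for every m > 1 the m distinct m-th roots of unity sum to 0, e.g. 1 + exp(2*I*pi/3) + exp(-2*I*pi/3) = 0.)
Dimension check: dim(rho) = sum (mult * dim) = 0*1 + 0*1 + 2*1 + 3*1 = 5 = chi_rho(e) = 5.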